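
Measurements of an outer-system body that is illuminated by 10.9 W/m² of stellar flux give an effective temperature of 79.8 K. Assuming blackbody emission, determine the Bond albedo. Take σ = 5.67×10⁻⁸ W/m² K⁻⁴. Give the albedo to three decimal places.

From σT⁴ = S(1−α)/4 we invert for α: 1−α = 4σT⁴/S.
σT⁴ = 2.299 W/m², so 4σT⁴ = 9.197 W/m².
1−α = 9.197/10.90 = 0.8438, so α = 0.1562.

0.156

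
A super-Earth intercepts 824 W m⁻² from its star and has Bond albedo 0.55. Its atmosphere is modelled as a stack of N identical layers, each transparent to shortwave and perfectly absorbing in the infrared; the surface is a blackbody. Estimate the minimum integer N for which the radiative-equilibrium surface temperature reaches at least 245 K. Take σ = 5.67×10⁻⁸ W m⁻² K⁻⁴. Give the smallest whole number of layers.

2

The effective emission temperature is T_e = [S(1−α)/(4σ)]^¼ = 201.1 K.
Since T_s⁴ = (N+1)T_e⁴, we need N ≥ (T_s/T_e)⁴ − 1 = 1.204.
So N ≥ 1.204; the smallest integer is N = 2.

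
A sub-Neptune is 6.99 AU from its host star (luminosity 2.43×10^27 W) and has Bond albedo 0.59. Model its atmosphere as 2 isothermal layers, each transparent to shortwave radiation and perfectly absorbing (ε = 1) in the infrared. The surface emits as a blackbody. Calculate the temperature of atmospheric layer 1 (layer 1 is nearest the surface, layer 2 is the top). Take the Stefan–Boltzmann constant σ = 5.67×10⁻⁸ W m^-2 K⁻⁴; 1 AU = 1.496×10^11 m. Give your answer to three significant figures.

Orbital distance: d = 6.99 AU = 1.046×10^12 m.
Spreading L over a sphere of radius d: S = 2.43×10^27/(4π·1.05×10^12²) = 176.8 W m^-2.
OLR = S(1−α)/4 = 18.13 W m^-2; the top layer radiates at T_e = 133.7 K.
The net upward flux σT_e⁴ is constant between every pair of levels, so T_k⁴ = (N+1−k)T_e⁴.
With k = 1: T_1 = (2+1−1)^¼·133.7 K = 159.0 K.

159 kelvin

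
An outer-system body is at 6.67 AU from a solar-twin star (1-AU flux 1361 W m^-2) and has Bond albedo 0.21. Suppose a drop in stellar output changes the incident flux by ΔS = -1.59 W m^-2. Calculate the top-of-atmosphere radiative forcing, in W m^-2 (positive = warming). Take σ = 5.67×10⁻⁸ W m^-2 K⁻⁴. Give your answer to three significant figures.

-0.314 W m^-2

Irradiance scales as 1/d², so S = 1361 W m^-2 × (1/6.67)² = 30.59 W m^-2.
TOA radiative forcing: ΔF = (1−α)ΔS/4 = 0.79·(-1.59)/4 = -0.3140 W m^-2.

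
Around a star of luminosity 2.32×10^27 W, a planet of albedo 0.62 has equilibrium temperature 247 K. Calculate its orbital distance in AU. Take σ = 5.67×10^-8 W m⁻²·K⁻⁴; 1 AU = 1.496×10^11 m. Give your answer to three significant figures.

1.93 AU

Required flux: S = 4σT⁴/(1−α) = 2222 W m⁻².
S = L/(4πd²) → d = √(L/4πS) = √(2.32×10^27/(4π·2222)) = 2.883×10^11 m = 1.927 AU.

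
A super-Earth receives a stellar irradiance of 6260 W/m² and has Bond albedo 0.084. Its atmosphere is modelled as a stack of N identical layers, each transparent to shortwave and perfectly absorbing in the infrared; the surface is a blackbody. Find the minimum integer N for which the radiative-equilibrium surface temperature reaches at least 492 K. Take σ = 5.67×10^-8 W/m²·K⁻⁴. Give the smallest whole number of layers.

2

The effective emission temperature is T_e = [S(1−α)/(4σ)]^¼ = 398.8 K.
T_s = (N+1)^(1/4)·T_e ≥ 492 K requires N+1 ≥ (T_s/T_e)⁴ = (492/398.8)⁴ = 2.318.
So N ≥ 1.318; the smallest integer is N = 2.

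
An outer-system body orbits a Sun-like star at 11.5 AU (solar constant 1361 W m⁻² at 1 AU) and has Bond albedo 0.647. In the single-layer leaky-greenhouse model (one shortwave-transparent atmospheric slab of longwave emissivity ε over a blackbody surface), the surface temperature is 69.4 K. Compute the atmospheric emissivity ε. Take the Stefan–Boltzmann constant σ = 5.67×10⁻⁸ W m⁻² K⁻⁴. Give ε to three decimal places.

Irradiance scales as 1/d², so S = 1361 W m⁻² × (1/11.5)² = 10.29 W m⁻².
TOA balance gives T_e = 63.26 K.
Inverting T_s⁴ = 2T_e⁴/(2−ε): (T_e/T_s)⁴ = 0.6905, so ε = 2(1 − 0.6905) = 0.6190.

0.619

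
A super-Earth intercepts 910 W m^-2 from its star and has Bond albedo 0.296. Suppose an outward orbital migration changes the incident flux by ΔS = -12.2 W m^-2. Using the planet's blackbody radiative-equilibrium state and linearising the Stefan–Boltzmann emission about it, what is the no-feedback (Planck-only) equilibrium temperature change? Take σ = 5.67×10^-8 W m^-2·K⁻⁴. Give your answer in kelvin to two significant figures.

The baseline emission temperature is T_e = 230.5 K.
ΔF = Δ[S(1−α)]/4 = (1−0.296)·-12.2/4 = -2.147 W m^-2.
Planck response: λ_P = 4σT_e³ = 4·5.67×10⁻⁸·(230.5)³ = 2.779 W m^-2/K.
So ΔT₀ = -2.147/2.779 = -0.773 K.

-0.77 kelvin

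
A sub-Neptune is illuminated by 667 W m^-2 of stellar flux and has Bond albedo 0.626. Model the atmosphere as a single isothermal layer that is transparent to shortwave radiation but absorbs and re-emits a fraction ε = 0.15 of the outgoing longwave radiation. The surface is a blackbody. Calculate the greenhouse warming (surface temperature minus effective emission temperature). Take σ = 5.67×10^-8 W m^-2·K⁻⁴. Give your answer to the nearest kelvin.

4 K

Effective emission temperature (TOA balance): σT_e⁴ = S(1−α)/4 = 62.36 W m^-2 → T_e = 182.1 K.
For a single slab of emissivity ε, T_s⁴ = 2T_e⁴/(2−ε); thus T_s = 182.1·(1.081)^(1/4) = 185.7 K.
T_s − T_e = 185.7 − 182.1 = 3.584 K.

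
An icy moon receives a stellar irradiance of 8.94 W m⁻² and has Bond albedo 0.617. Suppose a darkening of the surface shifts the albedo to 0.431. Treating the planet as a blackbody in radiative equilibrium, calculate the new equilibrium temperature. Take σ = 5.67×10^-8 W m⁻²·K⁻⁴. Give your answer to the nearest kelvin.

With the new albedo, S(1−α₂)/4 = 1.272 W m⁻², so T₂ = 68.82 K.

69 kelvin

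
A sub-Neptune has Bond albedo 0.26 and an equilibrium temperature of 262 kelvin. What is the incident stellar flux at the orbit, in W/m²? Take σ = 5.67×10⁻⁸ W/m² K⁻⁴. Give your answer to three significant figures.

Invert the energy balance for S: S = 4σT⁴/(1−α).
The emitted flux is σT⁴ = 267.2 W/m².
S = 4·267.2/0.74 = 1444 W/m².

1440 W/m²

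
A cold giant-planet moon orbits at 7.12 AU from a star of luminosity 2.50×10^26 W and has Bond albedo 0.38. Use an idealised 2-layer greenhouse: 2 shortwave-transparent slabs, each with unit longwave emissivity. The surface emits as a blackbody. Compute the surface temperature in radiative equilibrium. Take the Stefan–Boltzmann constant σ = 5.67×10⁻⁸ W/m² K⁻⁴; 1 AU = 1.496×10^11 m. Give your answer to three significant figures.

Orbital distance: d = 7.12 AU = 1.065×10^12 m.
Flux at the orbit: S = L/(4πd²) = 2.50×10^26/(4π·(1.07×10^12)²) = 17.54 W/m².
The effective emission temperature is T_e = [S(1−α)/(4σ)]^¼ = 83.21 K.
Layer-by-layer balance gives σT_s⁴ = (N+1)σT_e⁴, so T_s = 3^¼·83.21 = 109.5 K.

110 K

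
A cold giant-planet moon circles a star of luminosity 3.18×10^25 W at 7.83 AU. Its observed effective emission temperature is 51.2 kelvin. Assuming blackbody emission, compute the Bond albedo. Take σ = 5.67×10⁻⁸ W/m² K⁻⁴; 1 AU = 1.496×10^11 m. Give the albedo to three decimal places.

0.155

d = 7.83 × 1.496×10^11 m = 1.171×10^12 m.
Spreading L over a sphere of radius d: S = 3.18×10^25/(4π·1.17×10^12²) = 1.844 W/m².
Energy balance: S(1−α)/4 = σT⁴, so 1−α = 4σT⁴/S.
σT⁴ = 0.3896 W/m², so 4σT⁴ = 1.559 W/m².
1−α = 1.559/1.844 = 0.8451, so α = 0.1549.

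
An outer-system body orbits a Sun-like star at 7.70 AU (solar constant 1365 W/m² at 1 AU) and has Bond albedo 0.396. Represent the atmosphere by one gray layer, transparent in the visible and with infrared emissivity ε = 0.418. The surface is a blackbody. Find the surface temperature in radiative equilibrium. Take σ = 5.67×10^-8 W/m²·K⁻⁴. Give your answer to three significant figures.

93.8 K

By the inverse-square law, S = 1365/7.70² = 23.02 W/m².
At the top of the atmosphere, σT_e⁴ = S(1−α)/4 = 3.476 W/m², giving T_e = 88.49 K.
For a single slab of emissivity ε, T_s⁴ = 2T_e⁴/(2−ε); thus T_s = 88.49·(1.264)^(1/4) = 93.83 K.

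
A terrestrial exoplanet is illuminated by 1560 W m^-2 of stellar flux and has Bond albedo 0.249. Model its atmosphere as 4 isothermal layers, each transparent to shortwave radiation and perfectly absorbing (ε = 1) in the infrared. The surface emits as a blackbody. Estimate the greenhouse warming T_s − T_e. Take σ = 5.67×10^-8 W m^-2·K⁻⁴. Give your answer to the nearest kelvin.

133 kelvin

The effective emission temperature is T_e = [S(1−α)/(4σ)]^¼ = 268.1 K.
T_s = (N+1)^(1/4)·T_e = 400.9 K.
So the greenhouse effect raises the surface by 400.9 − 268.1 = 132.8 K.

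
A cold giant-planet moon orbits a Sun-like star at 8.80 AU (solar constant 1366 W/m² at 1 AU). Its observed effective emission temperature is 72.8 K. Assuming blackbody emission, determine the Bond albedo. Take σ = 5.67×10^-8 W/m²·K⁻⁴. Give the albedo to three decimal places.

0.639

Flux at the orbit: S = 1366/(8.80)² = 17.64 W/m².
Energy balance: S(1−α)/4 = σT⁴, so 1−α = 4σT⁴/S.
4σT⁴ = 4·5.67×10⁻⁸·(72.8)⁴ = 6.370 W/m².
1−α = 6.370/17.64 = 0.3611, so α = 0.6389.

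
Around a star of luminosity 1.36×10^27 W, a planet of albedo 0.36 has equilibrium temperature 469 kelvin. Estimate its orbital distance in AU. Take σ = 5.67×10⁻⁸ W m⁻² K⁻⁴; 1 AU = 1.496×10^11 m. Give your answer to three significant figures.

The flux needed for this T is 4σT⁴/(1−0.36) = 17150 W m⁻².
From L = 4πd²S, d = √(1.36×10^27/(4π·17150)) = 7.945×10^10 m = 0.5311 AU.

0.531 AU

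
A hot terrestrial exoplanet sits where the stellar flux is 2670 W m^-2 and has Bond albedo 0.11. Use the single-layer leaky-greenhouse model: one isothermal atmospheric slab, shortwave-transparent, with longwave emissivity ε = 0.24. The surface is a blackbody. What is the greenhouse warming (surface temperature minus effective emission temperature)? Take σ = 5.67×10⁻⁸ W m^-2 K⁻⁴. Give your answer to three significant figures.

10.4 K

Effective emission temperature (TOA balance): σT_e⁴ = S(1−α)/4 = 594.1 W m^-2 → T_e = 319.9 K.
For a single slab of emissivity ε, T_s⁴ = 2T_e⁴/(2−ε); thus T_s = 319.9·(1.136)^(1/4) = 330.3 K.
Greenhouse warming: T_s − T_e = 10.39 K.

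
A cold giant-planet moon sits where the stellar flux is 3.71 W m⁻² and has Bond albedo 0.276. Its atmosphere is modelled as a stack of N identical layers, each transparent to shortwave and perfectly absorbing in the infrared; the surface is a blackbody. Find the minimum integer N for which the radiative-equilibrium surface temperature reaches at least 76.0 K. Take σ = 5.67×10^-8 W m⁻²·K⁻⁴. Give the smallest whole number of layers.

Top-of-atmosphere balance: σT_e⁴ = S(1−α)/4 = 0.6715 W m⁻² → T_e = 58.66 K.
Since T_s⁴ = (N+1)T_e⁴, we need N ≥ (T_s/T_e)⁴ − 1 = 1.817.
Rounding up, N = 2.

2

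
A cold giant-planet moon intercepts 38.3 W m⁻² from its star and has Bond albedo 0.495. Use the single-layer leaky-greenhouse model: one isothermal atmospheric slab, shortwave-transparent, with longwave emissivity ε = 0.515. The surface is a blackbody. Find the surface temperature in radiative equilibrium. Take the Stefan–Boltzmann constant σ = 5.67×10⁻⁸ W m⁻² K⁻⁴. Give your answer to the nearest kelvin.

The planet radiates to space at T_e = [S(1−α)/(4σ)]^(1/4) = 96.10 K.
Surface balance with a leaky layer gives σT_s⁴ = σT_e⁴·2/(2−ε), so T_s = T_e·[2/(2−0.515)]^(1/4) = 103.5 K.

104 kelvin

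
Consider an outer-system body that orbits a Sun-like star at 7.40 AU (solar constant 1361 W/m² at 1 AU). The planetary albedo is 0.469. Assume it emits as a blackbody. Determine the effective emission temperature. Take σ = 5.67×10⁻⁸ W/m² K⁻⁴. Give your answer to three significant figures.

Irradiance scales as 1/d², so S = 1361 W/m² × (1/7.40)² = 24.85 W/m².
The planet absorbs (1−α)S over its disc πR² and re-emits over 4πR², so the mean absorbed flux is (1−0.469)·24.85/4 = 3.299 W/m².
Balancing against σT⁴: T = (3.299/5.67×10⁻⁸)^(1/4) = 87.34 K.

87.3 K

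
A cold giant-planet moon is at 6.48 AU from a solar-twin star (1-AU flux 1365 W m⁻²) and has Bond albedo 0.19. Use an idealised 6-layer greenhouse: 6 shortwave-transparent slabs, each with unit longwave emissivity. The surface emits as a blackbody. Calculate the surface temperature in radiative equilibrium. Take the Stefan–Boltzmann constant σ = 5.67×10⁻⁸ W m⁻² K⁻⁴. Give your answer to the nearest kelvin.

169 K

By the inverse-square law, S = 1365/6.48² = 32.51 W m⁻².
OLR = S(1−α)/4 = 6.583 W m⁻²; the top layer radiates at T_e = 103.8 K.
With N = 6 opaque layers, T_s = (N+1)^(1/4)·T_e = 7^(1/4)·103.8 = 168.8 K.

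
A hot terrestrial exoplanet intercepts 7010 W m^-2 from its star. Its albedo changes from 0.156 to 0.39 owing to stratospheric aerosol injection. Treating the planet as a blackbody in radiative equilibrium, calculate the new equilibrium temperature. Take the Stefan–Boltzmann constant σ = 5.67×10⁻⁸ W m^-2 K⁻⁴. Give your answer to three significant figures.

With the new albedo, S(1−α₂)/4 = 1069 W m^-2, so T₂ = 370.6 K.

371 K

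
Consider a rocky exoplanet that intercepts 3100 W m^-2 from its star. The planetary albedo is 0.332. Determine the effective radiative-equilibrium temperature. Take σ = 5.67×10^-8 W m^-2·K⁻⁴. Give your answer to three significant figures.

Averaging over the sphere, the absorbed flux is S(1−α)/4 = 517.7 W m^-2.
Balancing against σT⁴: T = (517.7/5.67×10⁻⁸)^(1/4) = 309.1 K.

309 kelvin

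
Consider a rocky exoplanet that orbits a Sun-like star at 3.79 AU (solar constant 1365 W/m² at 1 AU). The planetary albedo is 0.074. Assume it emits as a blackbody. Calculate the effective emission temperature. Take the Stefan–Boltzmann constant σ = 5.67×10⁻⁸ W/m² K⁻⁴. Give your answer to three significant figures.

Flux at the orbit: S = 1365/(3.79)² = 95.03 W/m².
Averaging over the sphere, the absorbed flux is S(1−α)/4 = 22.00 W/m².
Set σT⁴ = 22.00 → T = (22.00/σ)^(1/4) = 140.3 K.

140 kelvin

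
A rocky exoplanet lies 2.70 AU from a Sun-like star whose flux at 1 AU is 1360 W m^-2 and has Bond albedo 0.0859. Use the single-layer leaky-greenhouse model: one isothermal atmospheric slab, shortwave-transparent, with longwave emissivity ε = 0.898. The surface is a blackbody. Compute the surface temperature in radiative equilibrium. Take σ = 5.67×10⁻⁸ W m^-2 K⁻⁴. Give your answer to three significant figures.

Flux at the orbit: S = 1360/(2.70)² = 186.6 W m^-2.
At the top of the atmosphere, σT_e⁴ = S(1−α)/4 = 42.63 W m^-2, giving T_e = 165.6 K.
For a single slab of emissivity ε, T_s⁴ = 2T_e⁴/(2−ε); thus T_s = 165.6·(1.815)^(1/4) = 192.2 K.

192 K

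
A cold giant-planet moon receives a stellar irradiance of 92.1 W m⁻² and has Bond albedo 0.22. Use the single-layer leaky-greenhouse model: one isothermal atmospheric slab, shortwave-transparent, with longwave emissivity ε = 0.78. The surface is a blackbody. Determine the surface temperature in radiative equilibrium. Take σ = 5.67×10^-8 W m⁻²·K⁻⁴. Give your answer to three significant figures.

151 K

At the top of the atmosphere, σT_e⁴ = S(1−α)/4 = 17.96 W m⁻², giving T_e = 133.4 K.
Surface balance with a leaky layer gives σT_s⁴ = σT_e⁴·2/(2−ε), so T_s = T_e·[2/(2−0.78)]^(1/4) = 151.0 K.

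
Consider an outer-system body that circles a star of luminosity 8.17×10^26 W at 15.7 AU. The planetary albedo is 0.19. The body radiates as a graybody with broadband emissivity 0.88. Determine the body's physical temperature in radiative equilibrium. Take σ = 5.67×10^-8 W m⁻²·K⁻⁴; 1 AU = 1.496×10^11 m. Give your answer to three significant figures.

Orbital distance: d = 15.7 AU = 2.349×10^12 m.
Spreading L over a sphere of radius d: S = 8.17×10^26/(4π·2.35×10^12²) = 11.79 W m⁻².
Absorbed flux (global mean): S(1−α)/4 = 11.79·0.81/4 = 2.387 W m⁻².
Radiative balance εσT⁴ = 2.387 gives T = [2.387/(0.88·σ)]^(1/4) = 83.16 K.

83.2 K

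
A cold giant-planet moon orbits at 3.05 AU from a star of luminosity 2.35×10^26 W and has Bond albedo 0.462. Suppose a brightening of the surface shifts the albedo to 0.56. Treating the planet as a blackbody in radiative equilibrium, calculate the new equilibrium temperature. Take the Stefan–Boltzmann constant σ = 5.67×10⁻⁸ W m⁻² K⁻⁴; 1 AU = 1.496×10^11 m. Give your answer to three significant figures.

d = 3.05 × 1.496×10^11 m = 4.563×10^11 m.
Spreading L over a sphere of radius d: S = 2.35×10^26/(4π·4.56×10^11²) = 89.82 W m⁻².
With the new albedo, S(1−α₂)/4 = 9.881 W m⁻², so T₂ = 114.9 K.

115 K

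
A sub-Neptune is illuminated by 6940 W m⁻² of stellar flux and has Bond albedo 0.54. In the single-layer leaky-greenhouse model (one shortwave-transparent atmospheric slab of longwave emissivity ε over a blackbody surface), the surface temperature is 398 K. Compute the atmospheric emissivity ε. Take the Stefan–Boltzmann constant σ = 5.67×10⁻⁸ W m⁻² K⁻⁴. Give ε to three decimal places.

0.878

First, T_e = [6940·(1−0.54)/(4σ)]^(1/4) = 344.4 K.
Inverting T_s⁴ = 2T_e⁴/(2−ε): (T_e/T_s)⁴ = 0.5610, so ε = 2(1 − 0.5610) = 0.8781.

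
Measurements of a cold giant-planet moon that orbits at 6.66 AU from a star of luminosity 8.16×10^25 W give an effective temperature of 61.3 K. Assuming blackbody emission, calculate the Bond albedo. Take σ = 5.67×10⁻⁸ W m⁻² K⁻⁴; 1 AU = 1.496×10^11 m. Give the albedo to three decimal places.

0.510

Orbital distance: d = 6.66 AU = 9.963×10^11 m.
Spreading L over a sphere of radius d: S = 8.16×10^25/(4π·9.96×10^11²) = 6.541 W m⁻².
Energy balance: S(1−α)/4 = σT⁴, so 1−α = 4σT⁴/S.
4σT⁴ = 4·5.67×10⁻⁸·(61.3)⁴ = 3.202 W m⁻².
Hence α = 1 − 3.202/6.541 = 0.5104.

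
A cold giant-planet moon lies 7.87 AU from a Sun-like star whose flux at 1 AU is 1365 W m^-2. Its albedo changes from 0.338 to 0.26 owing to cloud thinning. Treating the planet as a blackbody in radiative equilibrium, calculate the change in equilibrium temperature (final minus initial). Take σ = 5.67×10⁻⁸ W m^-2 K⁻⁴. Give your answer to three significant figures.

2.53 kelvin

Irradiance scales as 1/d², so S = 1365 W m^-2 × (1/7.87)² = 22.04 W m^-2.
With α = 0.338, T₁ = 89.56 K.
Final:   T₂ = [S(1−0.26)/(4σ)]^(1/4) = 92.09 K.
ΔT = T₂ − T₁ = 2.529 K.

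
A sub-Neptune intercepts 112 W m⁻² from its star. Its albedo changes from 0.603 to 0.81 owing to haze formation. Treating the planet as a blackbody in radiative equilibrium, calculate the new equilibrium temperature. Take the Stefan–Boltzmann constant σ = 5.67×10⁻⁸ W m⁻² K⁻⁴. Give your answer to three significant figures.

98.4 kelvin

New equilibrium: T₂ = [(1−0.81)·112.0/(4σ)]^(1/4) = 98.42 K.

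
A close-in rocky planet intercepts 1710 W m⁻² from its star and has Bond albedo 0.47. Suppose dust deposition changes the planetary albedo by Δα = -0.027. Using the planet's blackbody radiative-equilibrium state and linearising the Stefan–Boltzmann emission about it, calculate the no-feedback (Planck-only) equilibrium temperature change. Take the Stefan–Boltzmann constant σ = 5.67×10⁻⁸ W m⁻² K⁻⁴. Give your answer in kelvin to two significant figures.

3.2 K

Reference equilibrium: T_e = [S(1−α)/(4σ)]^(1/4) = 251.4 K.
The change in absorbed flux is Δ[S(1−α)/4] = −SΔα/4 = 11.54 W m⁻².
Linearising σT⁴ gives d(σT⁴)/dT = 4σT_e³ = 3.605 W m⁻² per K.
ΔT₀ = ΔF/λ_P = 11.54/3.605 = 3.20 K.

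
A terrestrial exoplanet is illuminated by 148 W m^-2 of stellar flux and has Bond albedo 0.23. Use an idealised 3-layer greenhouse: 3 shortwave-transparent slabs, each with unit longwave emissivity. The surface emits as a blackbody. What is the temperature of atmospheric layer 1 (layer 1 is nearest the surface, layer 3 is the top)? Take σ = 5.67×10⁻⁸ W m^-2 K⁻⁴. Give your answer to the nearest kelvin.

OLR = S(1−α)/4 = 28.49 W m^-2; the top layer radiates at T_e = 149.7 K.
The net upward flux σT_e⁴ is constant between every pair of levels, so T_k⁴ = (N+1−k)T_e⁴.
With k = 1: T_1 = (3+1−1)^¼·149.7 K = 197.0 K.

197 kelvin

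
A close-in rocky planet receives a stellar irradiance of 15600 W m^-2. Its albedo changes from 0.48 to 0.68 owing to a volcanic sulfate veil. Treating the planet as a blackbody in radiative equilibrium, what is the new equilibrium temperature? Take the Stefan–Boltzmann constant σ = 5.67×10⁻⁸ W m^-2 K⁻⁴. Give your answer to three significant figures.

385 K

With the new albedo, S(1−α₂)/4 = 1248 W m^-2, so T₂ = 385.2 K.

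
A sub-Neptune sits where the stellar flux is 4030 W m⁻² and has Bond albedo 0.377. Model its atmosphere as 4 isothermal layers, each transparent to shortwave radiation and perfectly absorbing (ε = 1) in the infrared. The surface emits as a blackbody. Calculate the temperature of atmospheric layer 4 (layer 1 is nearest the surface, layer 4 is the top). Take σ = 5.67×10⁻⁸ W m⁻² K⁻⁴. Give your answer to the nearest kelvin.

324 kelvin

The effective emission temperature is T_e = [S(1−α)/(4σ)]^¼ = 324.4 K.
In the N-layer model, layer k (counted from the surface) has T_k = (N+1−k)^(1/4)·T_e.
With k = 4: T_4 = (4+1−4)^¼·324.4 K = 324.4 K.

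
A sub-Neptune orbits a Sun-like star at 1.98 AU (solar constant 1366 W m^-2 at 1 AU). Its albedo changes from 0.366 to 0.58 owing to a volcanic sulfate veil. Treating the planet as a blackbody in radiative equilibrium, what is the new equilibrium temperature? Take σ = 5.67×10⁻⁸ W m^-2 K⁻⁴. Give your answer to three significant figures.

Flux at the orbit: S = 1366/(1.98)² = 348.4 W m^-2.
New equilibrium: T₂ = [(1−0.58)·348.4/(4σ)]^(1/4) = 159.4 K.

159 kelvin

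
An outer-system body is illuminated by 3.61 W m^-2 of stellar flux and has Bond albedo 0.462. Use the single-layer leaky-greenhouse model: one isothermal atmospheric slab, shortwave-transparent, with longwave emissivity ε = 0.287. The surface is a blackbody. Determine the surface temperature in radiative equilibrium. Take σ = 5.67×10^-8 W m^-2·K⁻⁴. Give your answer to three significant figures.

56.2 kelvin

At the top of the atmosphere, σT_e⁴ = S(1−α)/4 = 0.4855 W m^-2, giving T_e = 54.10 K.
The surface balance (absorbed SW + ε·downward IR = σT_s⁴) with T_a⁴ = T_s⁴/2 reduces to T_s = T_e·[2/(2−ε)]^¼ = 56.23 K.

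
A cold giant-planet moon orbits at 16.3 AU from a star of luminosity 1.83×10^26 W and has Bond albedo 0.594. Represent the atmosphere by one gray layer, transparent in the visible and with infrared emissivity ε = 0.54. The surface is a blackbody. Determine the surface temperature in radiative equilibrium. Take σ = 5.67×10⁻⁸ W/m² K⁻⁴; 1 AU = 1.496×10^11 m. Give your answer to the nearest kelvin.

Orbital distance: d = 16.3 AU = 2.438×10^12 m.
Flux at the orbit: S = L/(4πd²) = 1.83×10^26/(4π·(2.44×10^12)²) = 2.449 W/m².
The planet radiates to space at T_e = [S(1−α)/(4σ)]^(1/4) = 45.76 K.
For a single slab of emissivity ε, T_s⁴ = 2T_e⁴/(2−ε); thus T_s = 45.76·(1.37)^(1/4) = 49.50 K.

50 K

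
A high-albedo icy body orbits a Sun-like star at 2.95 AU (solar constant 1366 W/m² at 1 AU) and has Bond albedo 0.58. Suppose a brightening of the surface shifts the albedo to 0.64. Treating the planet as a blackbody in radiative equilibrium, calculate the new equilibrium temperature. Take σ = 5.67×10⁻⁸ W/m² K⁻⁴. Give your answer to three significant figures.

Irradiance scales as 1/d², so S = 1366 W/m² × (1/2.95)² = 157.0 W/m².
T₂ = [S(1−α₂)/(4σ)]^(1/4) = [157.0·0.36/(4σ)]^(1/4) = 125.6 K.

126 K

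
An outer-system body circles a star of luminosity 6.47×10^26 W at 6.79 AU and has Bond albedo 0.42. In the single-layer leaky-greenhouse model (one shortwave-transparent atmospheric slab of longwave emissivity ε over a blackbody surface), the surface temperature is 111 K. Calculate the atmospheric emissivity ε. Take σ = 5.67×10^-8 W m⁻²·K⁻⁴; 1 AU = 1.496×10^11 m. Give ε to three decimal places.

0.319

Orbital distance: d = 6.79 AU = 1.016×10^12 m.
S = L/(4πd²) = 49.90 W m⁻².
Effective temperature: T_e = [S(1−α)/(4σ)]^(1/4) = 106.3 K.
Inverting T_s⁴ = 2T_e⁴/(2−ε): (T_e/T_s)⁴ = 0.8406, so ε = 2(1 − 0.8406) = 0.3188.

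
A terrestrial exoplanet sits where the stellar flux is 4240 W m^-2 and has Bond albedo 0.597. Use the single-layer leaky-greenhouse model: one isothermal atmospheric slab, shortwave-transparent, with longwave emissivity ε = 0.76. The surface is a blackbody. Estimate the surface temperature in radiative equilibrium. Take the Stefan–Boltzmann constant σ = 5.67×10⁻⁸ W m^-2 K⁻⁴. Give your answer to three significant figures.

The planet radiates to space at T_e = [S(1−α)/(4σ)]^(1/4) = 294.6 K.
The surface balance (absorbed SW + ε·downward IR = σT_s⁴) with T_a⁴ = T_s⁴/2 reduces to T_s = T_e·[2/(2−ε)]^¼ = 332.0 K.

332 kelvin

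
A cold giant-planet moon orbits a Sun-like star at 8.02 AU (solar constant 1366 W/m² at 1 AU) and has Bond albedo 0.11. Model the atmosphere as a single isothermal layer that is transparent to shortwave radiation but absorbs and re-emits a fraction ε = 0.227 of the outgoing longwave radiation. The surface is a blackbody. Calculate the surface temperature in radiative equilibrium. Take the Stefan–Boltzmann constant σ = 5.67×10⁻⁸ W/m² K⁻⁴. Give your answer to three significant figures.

98.5 K

By the inverse-square law, S = 1366/8.02² = 21.24 W/m².
At the top of the atmosphere, σT_e⁴ = S(1−α)/4 = 4.725 W/m², giving T_e = 95.55 K.
For a single slab of emissivity ε, T_s⁴ = 2T_e⁴/(2−ε); thus T_s = 95.55·(1.128)^(1/4) = 98.47 K.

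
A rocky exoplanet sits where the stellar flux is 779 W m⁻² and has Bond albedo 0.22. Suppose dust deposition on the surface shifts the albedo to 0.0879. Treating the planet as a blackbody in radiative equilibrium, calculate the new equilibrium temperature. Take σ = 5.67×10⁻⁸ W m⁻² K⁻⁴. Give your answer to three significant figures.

New equilibrium: T₂ = [(1−0.0879)·779.0/(4σ)]^(1/4) = 236.6 K.

237 K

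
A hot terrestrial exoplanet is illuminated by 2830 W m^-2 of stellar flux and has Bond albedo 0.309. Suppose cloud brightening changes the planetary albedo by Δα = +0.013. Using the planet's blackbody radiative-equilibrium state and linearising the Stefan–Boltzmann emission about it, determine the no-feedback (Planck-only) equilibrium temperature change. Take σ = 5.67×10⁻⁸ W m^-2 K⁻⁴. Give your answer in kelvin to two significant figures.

-1.4 K

Unperturbed T_e = [2830·(1−0.309)/(4σ)]^¼ = 304.7 K.
The change in absorbed flux is Δ[S(1−α)/4] = −SΔα/4 = -9.197 W m^-2.
The Planck feedback parameter is 4σT_e³ = 6.417 W m^-2/K.
So ΔT₀ = -9.197/6.417 = -1.43 K.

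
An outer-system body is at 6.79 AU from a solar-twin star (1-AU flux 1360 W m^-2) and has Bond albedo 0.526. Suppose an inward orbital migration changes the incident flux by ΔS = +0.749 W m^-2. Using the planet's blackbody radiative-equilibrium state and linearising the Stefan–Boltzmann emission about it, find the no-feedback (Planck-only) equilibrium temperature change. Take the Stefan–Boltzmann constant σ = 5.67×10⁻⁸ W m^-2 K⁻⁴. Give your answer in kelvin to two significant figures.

Irradiance scales as 1/d², so S = 1360 W m^-2 × (1/6.79)² = 29.50 W m^-2.
The baseline emission temperature is T_e = 88.61 K.
ΔF = Δ[S(1−α)]/4 = (1−0.526)·+0.749/4 = 0.08876 W m^-2.
Linearising σT⁴ gives d(σT⁴)/dT = 4σT_e³ = 0.1578 W m^-2 per K.
Hence the no-feedback warming is ΔF/(4σT_e³) = 0.562 K.

0.56 kelvin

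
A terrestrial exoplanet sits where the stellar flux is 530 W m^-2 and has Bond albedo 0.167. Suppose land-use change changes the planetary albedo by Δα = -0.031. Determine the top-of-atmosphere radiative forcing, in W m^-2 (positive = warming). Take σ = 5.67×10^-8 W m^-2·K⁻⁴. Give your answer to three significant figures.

4.11 W m^-2

The change in absorbed flux is Δ[S(1−α)/4] = −SΔα/4 = 4.107 W m^-2.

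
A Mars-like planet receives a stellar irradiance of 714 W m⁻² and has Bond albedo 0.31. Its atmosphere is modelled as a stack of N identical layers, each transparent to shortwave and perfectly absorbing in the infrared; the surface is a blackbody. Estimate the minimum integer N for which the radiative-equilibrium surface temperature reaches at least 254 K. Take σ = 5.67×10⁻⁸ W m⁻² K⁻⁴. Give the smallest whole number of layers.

1

OLR = S(1−α)/4 = 123.2 W m⁻²; the top layer radiates at T_e = 215.9 K.
T_s = (N+1)^(1/4)·T_e ≥ 254 K requires N+1 ≥ (T_s/T_e)⁴ = (254/215.9)⁴ = 1.916.
So N ≥ 0.916; the smallest integer is N = 1.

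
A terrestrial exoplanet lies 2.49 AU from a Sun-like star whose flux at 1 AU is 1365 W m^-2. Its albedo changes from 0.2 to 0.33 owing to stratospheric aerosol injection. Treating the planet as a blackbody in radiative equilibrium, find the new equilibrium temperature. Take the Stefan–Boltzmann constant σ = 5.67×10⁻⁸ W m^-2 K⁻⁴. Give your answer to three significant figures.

160 K

Flux at the orbit: S = 1365/(2.49)² = 220.2 W m^-2.
New equilibrium: T₂ = [(1−0.33)·220.2/(4σ)]^(1/4) = 159.7 K.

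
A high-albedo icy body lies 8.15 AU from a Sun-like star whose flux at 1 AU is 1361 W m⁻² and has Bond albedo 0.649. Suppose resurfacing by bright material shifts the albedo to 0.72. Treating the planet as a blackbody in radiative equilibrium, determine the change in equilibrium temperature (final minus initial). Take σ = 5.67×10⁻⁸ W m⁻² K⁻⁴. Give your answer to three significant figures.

Flux at the orbit: S = 1361/(8.15)² = 20.49 W m⁻².
Initial: T₁ = [S(1−0.649)/(4σ)]^(1/4) = 75.04 K.
After:  T₂ = [20.49·0.28/(4σ)]^(1/4) = 70.92 K.
ΔT = T₂ − T₁ = -4.122 K.

-4.12 kelvin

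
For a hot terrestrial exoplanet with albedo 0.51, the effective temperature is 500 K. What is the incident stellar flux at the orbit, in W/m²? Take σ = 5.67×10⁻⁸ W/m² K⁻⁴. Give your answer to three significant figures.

From S(1−α)/4 = σT⁴: S = 4σT⁴/(1−α).
The emitted flux is σT⁴ = 3544 W/m².
So S = 4×3544/(1−0.51) = 28930 W/m².

28900 W/m²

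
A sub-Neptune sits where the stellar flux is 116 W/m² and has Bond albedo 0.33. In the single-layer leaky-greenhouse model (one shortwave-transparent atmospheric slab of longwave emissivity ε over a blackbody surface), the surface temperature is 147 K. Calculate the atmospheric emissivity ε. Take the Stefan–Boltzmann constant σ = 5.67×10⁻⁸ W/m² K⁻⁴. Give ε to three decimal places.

First, T_e = [116.0·(1−0.33)/(4σ)]^(1/4) = 136.1 K.
Inverting T_s⁴ = 2T_e⁴/(2−ε): (T_e/T_s)⁴ = 0.7339, so ε = 2(1 − 0.7339) = 0.5323.

0.532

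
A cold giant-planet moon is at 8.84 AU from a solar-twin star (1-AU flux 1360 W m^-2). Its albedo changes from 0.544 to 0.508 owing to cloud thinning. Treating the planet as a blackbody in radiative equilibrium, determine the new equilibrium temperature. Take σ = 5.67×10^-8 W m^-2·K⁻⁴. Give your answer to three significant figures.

78.4 kelvin

By the inverse-square law, S = 1360/8.84² = 17.40 W m^-2.
T₂ = [S(1−α₂)/(4σ)]^(1/4) = [17.40·0.492/(4σ)]^(1/4) = 78.39 K.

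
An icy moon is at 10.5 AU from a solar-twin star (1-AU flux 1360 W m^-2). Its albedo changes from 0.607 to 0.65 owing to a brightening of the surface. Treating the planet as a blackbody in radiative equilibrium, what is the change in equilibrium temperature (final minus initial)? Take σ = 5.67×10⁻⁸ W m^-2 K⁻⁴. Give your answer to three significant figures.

-1.94 kelvin

Irradiance scales as 1/d², so S = 1360 W m^-2 × (1/10.5)² = 12.34 W m^-2.
Before: T₁ = [12.34·0.393/(4σ)]^(1/4) = 68.00 K.
With α = 0.65, T₂ = 66.05 K.
ΔT = T₂ − T₁ = -1.941 K.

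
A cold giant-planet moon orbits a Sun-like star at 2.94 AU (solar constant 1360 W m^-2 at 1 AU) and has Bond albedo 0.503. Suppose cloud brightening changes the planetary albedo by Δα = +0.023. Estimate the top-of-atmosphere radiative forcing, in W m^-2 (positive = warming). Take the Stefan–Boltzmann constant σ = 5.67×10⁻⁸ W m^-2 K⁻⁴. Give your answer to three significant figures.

By the inverse-square law, S = 1360/2.94² = 157.3 W m^-2.
The change in absorbed flux is Δ[S(1−α)/4] = −SΔα/4 = -0.9047 W m^-2.

-0.905 W m^-2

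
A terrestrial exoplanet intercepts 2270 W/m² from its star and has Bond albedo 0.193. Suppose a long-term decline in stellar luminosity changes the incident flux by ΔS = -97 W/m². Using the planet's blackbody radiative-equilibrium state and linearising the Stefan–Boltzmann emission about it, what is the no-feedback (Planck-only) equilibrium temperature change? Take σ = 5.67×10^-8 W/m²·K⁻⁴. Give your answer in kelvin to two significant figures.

Reference equilibrium: T_e = [S(1−α)/(4σ)]^(1/4) = 299.8 K.
Only a fraction (1−α) is absorbed and it's spread over 4πR², so ΔF = (1−α)ΔS/4 = -19.57 W/m².
The Planck feedback parameter is 4σT_e³ = 6.111 W/m²/K.
So ΔT₀ = -19.57/6.111 = -3.20 K.

-3.2 K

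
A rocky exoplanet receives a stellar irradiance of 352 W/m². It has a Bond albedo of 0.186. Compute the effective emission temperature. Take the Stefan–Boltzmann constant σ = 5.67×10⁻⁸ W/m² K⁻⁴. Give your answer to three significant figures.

Averaging over the sphere, the absorbed flux is S(1−α)/4 = 71.63 W/m².
Set σT⁴ = 71.63 → T = (71.63/σ)^(1/4) = 188.5 K.

189 K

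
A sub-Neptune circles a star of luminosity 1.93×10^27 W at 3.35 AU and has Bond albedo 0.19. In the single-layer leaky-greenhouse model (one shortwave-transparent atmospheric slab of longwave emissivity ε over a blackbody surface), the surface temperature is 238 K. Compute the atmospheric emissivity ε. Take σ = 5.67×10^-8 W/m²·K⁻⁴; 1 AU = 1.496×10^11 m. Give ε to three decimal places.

Orbital distance: d = 3.35 AU = 5.012×10^11 m.
Flux at the orbit: S = L/(4πd²) = 1.93×10^27/(4π·(5.01×10^11)²) = 611.5 W/m².
First, T_e = [611.5·(1−0.19)/(4σ)]^(1/4) = 216.2 K.
T_s⁴ = T_e⁴·2/(2−ε) → ε = 2 − 2(T_e/T_s)⁴ = 2 − 2·(216.2/238)⁴ = 0.6387.

0.639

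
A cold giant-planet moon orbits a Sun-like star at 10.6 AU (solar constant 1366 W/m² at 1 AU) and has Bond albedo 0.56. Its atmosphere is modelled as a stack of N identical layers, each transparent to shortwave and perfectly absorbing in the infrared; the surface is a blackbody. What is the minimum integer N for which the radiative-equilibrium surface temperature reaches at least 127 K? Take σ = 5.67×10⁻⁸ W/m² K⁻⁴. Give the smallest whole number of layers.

Irradiance scales as 1/d², so S = 1366 W/m² × (1/10.6)² = 12.16 W/m².
The effective emission temperature is T_e = [S(1−α)/(4σ)]^¼ = 69.69 K.
Since T_s⁴ = (N+1)T_e⁴, we need N ≥ (T_s/T_e)⁴ − 1 = 10.030.
The minimum whole number is N = 11.

11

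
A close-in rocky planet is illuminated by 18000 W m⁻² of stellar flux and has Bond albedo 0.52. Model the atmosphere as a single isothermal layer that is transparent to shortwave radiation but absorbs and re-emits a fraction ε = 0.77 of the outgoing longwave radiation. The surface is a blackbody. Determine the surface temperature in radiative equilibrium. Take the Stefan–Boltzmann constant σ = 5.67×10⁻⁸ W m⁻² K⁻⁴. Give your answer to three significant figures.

499 K

The planet radiates to space at T_e = [S(1−α)/(4σ)]^(1/4) = 441.8 K.
For a single slab of emissivity ε, T_s⁴ = 2T_e⁴/(2−ε); thus T_s = 441.8·(1.626)^(1/4) = 498.9 K.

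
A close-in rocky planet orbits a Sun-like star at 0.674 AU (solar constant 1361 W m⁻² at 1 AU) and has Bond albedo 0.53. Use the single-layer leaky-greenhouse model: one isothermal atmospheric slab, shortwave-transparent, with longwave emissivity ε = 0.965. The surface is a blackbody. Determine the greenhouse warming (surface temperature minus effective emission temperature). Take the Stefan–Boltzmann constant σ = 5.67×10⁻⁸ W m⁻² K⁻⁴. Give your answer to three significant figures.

50.3 kelvin

Irradiance scales as 1/d², so S = 1361 W m⁻² × (1/0.674)² = 2996 W m⁻².
At the top of the atmosphere, σT_e⁴ = S(1−α)/4 = 352.0 W m⁻², giving T_e = 280.7 K.
The surface balance (absorbed SW + ε·downward IR = σT_s⁴) with T_a⁴ = T_s⁴/2 reduces to T_s = T_e·[2/(2−ε)]^¼ = 331.0 K.
T_s − T_e = 331.0 − 280.7 = 50.25 K.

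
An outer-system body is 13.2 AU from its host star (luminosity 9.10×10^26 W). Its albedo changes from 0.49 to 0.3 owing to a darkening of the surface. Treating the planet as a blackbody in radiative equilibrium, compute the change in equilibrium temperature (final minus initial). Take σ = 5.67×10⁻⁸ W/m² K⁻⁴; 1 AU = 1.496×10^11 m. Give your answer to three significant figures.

6.62 K

d = 13.2 × 1.496×10^11 m = 1.975×10^12 m.
S = L/(4πd²) = 18.57 W/m².
Before: T₁ = [18.57·0.51/(4σ)]^(1/4) = 80.39 K.
With α = 0.3, T₂ = 87.01 K.
Change: 87.01 − 80.39 = 6.623 K.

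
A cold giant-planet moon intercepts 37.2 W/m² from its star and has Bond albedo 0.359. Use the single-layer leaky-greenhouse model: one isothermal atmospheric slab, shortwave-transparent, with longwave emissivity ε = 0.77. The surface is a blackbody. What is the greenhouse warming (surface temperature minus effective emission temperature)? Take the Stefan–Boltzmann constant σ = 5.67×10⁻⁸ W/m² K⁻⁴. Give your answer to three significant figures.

The planet radiates to space at T_e = [S(1−α)/(4σ)]^(1/4) = 101.3 K.
Surface balance with a leaky layer gives σT_s⁴ = σT_e⁴·2/(2−ε), so T_s = T_e·[2/(2−0.77)]^(1/4) = 114.3 K.
The atmosphere warms the surface by 13.09 K.

13.1 K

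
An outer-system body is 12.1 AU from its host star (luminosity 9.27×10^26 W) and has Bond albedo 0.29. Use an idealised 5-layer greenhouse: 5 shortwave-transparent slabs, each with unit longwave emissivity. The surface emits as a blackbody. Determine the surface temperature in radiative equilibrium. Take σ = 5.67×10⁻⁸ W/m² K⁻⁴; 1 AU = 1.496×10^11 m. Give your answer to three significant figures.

143 K

d = 12.1 × 1.496×10^11 m = 1.810×10^12 m.
Spreading L over a sphere of radius d: S = 9.27×10^26/(4π·1.81×10^12²) = 22.51 W/m².
Top-of-atmosphere balance: σT_e⁴ = S(1−α)/4 = 3.996 W/m² → T_e = 91.62 K.
For an N-layer opaque stack, T_s⁴ = (N+1)T_e⁴, hence T_s = (6)^(1/4)×91.62 K = 143.4 K.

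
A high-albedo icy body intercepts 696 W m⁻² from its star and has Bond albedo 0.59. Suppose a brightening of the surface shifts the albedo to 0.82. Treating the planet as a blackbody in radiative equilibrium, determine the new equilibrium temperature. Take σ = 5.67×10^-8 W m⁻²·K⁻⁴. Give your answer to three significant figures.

New equilibrium: T₂ = [(1−0.82)·696.0/(4σ)]^(1/4) = 153.3 K.

153 kelvin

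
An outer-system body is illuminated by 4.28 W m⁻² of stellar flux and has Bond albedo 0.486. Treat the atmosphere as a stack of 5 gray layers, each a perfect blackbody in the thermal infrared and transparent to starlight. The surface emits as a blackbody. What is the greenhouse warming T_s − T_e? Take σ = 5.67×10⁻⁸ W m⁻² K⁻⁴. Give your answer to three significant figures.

Top-of-atmosphere balance: σT_e⁴ = S(1−α)/4 = 0.5500 W m⁻² → T_e = 55.81 K.
Surface: T_s = (6)^¼·T_e = 87.34 K.
Warming: T_s − T_e = 31.54 K.

31.5 kelvin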